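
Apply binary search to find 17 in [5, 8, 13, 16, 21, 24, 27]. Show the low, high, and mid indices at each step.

Binary search for 17 in [5, 8, 13, 16, 21, 24, 27]:

lo=0, hi=6, mid=3, arr[mid]=16 -> 16 < 17, search right half
lo=4, hi=6, mid=5, arr[mid]=24 -> 24 > 17, search left half
lo=4, hi=4, mid=4, arr[mid]=21 -> 21 > 17, search left half
lo=4 > hi=3, target 17 not found

Binary search determines that 17 is not in the array after 3 comparisons. The search space was exhausted without finding the target.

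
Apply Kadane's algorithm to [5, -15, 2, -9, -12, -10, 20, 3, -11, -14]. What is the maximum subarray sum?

Using Kadane's algorithm on [5, -15, 2, -9, -12, -10, 20, 3, -11, -14]:

Scanning through the array:
Position 1 (value -15): max_ending_here = -10, max_so_far = 5
Position 2 (value 2): max_ending_here = 2, max_so_far = 5
Position 3 (value -9): max_ending_here = -7, max_so_far = 5
Position 4 (value -12): max_ending_here = -12, max_so_far = 5
Position 5 (value -10): max_ending_here = -10, max_so_far = 5
Position 6 (value 20): max_ending_here = 20, max_so_far = 20
Position 7 (value 3): max_ending_here = 23, max_so_far = 23
Position 8 (value -11): max_ending_here = 12, max_so_far = 23
Position 9 (value -14): max_ending_here = -2, max_so_far = 23

Maximum subarray: [20, 3]
Maximum sum: 23

The maximum subarray is [20, 3] with sum 23. This subarray runs from index 6 to index 7.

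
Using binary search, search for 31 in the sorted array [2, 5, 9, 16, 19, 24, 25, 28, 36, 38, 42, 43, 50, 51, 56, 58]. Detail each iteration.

Binary search for 31 in [2, 5, 9, 16, 19, 24, 25, 28, 36, 38, 42, 43, 50, 51, 56, 58]:

lo=0, hi=15, mid=7, arr[mid]=28 -> 28 < 31, search right half
lo=8, hi=15, mid=11, arr[mid]=43 -> 43 > 31, search left half
lo=8, hi=10, mid=9, arr[mid]=38 -> 38 > 31, search left half
lo=8, hi=8, mid=8, arr[mid]=36 -> 36 > 31, search left half
lo=8 > hi=7, target 31 not found

Binary search determines that 31 is not in the array after 4 comparisons. The search space was exhausted without finding the target.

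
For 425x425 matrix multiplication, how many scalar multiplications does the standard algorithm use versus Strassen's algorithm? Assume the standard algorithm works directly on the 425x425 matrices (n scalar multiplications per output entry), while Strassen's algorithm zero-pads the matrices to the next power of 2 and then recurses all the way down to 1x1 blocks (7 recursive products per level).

Matrix multiplication for 425x425 matrices:

Strassen's algorithm requires power-of-2 dimensions. Pad 425x425 to 512x512 (next power of 2).

Standard algorithm: 425^3 = 76765625 multiplications
Strassen's algorithm: 7^(log2(512)) = 7^9 = 40353607 multiplications
Savings: 76765625 - 40353607 = 36412018 multiplications

Standard: 76765625 multiplications (425^3). Strassen: 40353607 multiplications (7^9, after padding to 512x512). Strassen reduces 8 recursive multiplications to 7 at each level.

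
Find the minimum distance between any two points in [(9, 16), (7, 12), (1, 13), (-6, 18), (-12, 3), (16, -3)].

Computing all pairwise distances among 6 points:

d((9, 16), (7, 12)) = 4.4721 <-- minimum
d((9, 16), (1, 13)) = 8.544
d((9, 16), (-6, 18)) = 15.1327
d((9, 16), (-12, 3)) = 24.6982
d((9, 16), (16, -3)) = 20.2485
d((7, 12), (1, 13)) = 6.0828
d((7, 12), (-6, 18)) = 14.3178
d((7, 12), (-12, 3)) = 21.0238
d((7, 12), (16, -3)) = 17.4929
d((1, 13), (-6, 18)) = 8.6023
d((1, 13), (-12, 3)) = 16.4012
d((1, 13), (16, -3)) = 21.9317
d((-6, 18), (-12, 3)) = 16.1555
d((-6, 18), (16, -3)) = 30.4138
d((-12, 3), (16, -3)) = 28.6356

Closest pair: (9, 16) and (7, 12) with distance 4.4721

The closest pair is (9, 16) and (7, 12) with Euclidean distance 4.4721. For 6 points, brute-force pairwise comparison is shown above. For large n, the divide-and-conquer algorithm (sort by x, recurse on halves, check the dividing strip) achieves O(n log n).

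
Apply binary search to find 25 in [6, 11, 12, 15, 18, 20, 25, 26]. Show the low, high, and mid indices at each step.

Binary search for 25 in [6, 11, 12, 15, 18, 20, 25, 26]:

lo=0, hi=7, mid=3, arr[mid]=15 -> 15 < 25, search right half
lo=4, hi=7, mid=5, arr[mid]=20 -> 20 < 25, search right half
lo=6, hi=7, mid=6, arr[mid]=25 -> Found target at index 6!

Binary search finds 25 at index 6 after 3 comparisons. The search repeatedly halves the search space by comparing with the middle element.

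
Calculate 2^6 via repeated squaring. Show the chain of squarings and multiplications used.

Computing 2^6 by squaring (build up from 2^1; each line after the first costs one multiplication):

2^1 = 2
2^2 = (2^1)^2 = 2^2 = 4
2^3 = 2 * 2^2 = 2 * 4 = 8
2^6 = (2^3)^2 = 8^2 = 64

Result: 64
Multiplications needed: 3 (3 lines after 2^1)

2^6 = 64. Using exponentiation by squaring, this requires 3 multiplications. The key idea: if the exponent is even, square the half-power; if odd, multiply by the base once.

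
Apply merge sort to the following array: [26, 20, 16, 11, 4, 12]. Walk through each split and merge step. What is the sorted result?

Merge sort trace:

Split: [26, 20, 16, 11, 4, 12] -> [26, 20, 16] and [11, 4, 12]
  Split: [26, 20, 16] -> [26] and [20, 16]
    Split: [20, 16] -> [20] and [16]
    Merge: [20] + [16] -> [16, 20]
  Merge: [26] + [16, 20] -> [16, 20, 26]
  Split: [11, 4, 12] -> [11] and [4, 12]
    Split: [4, 12] -> [4] and [12]
    Merge: [4] + [12] -> [4, 12]
  Merge: [11] + [4, 12] -> [4, 11, 12]
Merge: [16, 20, 26] + [4, 11, 12] -> [4, 11, 12, 16, 20, 26]

Final sorted array: [4, 11, 12, 16, 20, 26]

The merge sort proceeds by recursively splitting the array and merging sorted halves.
After all merges, the sorted array is [4, 11, 12, 16, 20, 26].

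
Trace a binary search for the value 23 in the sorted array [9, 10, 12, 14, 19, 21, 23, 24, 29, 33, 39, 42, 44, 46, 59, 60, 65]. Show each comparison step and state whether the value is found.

Binary search for 23 in [9, 10, 12, 14, 19, 21, 23, 24, 29, 33, 39, 42, 44, 46, 59, 60, 65]:

lo=0, hi=16, mid=8, arr[mid]=29 -> 29 > 23, search left half
lo=0, hi=7, mid=3, arr[mid]=14 -> 14 < 23, search right half
lo=4, hi=7, mid=5, arr[mid]=21 -> 21 < 23, search right half
lo=6, hi=7, mid=6, arr[mid]=23 -> Found target at index 6!

Binary search finds 23 at index 6 after 4 comparisons. The search repeatedly halves the search space by comparing with the middle element.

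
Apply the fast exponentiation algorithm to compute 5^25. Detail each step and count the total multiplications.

Computing 5^25 by squaring (build up from 5^1; each line after the first costs one multiplication):

5^1 = 5
5^2 = (5^1)^2 = 5^2 = 25
5^3 = 5 * 5^2 = 5 * 25 = 125
5^6 = (5^3)^2 = 125^2 = 15625
5^12 = (5^6)^2 = 15625^2 = 244140625
5^24 = (5^12)^2 = 244140625^2 = 59604644775390625
5^25 = 5 * 5^24 = 5 * 59604644775390625 = 298023223876953125

Result: 298023223876953125
Multiplications needed: 6 (6 lines after 5^1)

5^25 = 298023223876953125. Using exponentiation by squaring, this requires 6 multiplications. The key idea: if the exponent is even, square the half-power; if odd, multiply by the base once.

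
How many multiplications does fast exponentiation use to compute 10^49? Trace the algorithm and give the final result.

Computing 10^49 by squaring (build up from 10^1; each line after the first costs one multiplication):

10^1 = 10
10^2 = (10^1)^2 = 10^2 = 100
10^3 = 10 * 10^2 = 10 * 100 = 1000
10^6 = (10^3)^2 = 1000^2 = 1000000
10^12 = (10^6)^2 = 1000000^2 = 1000000000000
10^24 = (10^12)^2 = 1000000000000^2 = 1000000000000000000000000
10^48 = (10^24)^2 = 1000000000000000000000000^2 = 1000000000000000000000000000000000000000000000000
10^49 = 10 * 10^48 = 10 * 1000000000000000000000000000000000000000000000000 = 10000000000000000000000000000000000000000000000000

Result: 10000000000000000000000000000000000000000000000000
Multiplications needed: 7 (7 lines after 10^1)

10^49 = 10000000000000000000000000000000000000000000000000. Using exponentiation by squaring, this requires 7 multiplications. The key idea: if the exponent is even, square the half-power; if odd, multiply by the base once.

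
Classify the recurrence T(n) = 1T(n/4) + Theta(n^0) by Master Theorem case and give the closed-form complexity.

Master Theorem for T(n) = 1T(n/4) + O(n^0):

a = 1, b = 4, c = 0
log_b(a) = log_4(1) = 0.0000

Case 2: c = 0 = log_4(1) = 0.0000
T(n) = O(n^0 log n) = O(log n)

For T(n) = 1T(n/4) + O(n^0): log_4(1) = 0.0000. This is Case 2 of the Master Theorem (c = log_b(a), equal work at all levels), giving O(log n).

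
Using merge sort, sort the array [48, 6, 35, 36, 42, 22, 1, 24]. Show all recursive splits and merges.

Merge sort trace:

Split: [48, 6, 35, 36, 42, 22, 1, 24] -> [48, 6, 35, 36] and [42, 22, 1, 24]
  Split: [48, 6, 35, 36] -> [48, 6] and [35, 36]
    Split: [48, 6] -> [48] and [6]
    Merge: [48] + [6] -> [6, 48]
    Split: [35, 36] -> [35] and [36]
    Merge: [35] + [36] -> [35, 36]
  Merge: [6, 48] + [35, 36] -> [6, 35, 36, 48]
  Split: [42, 22, 1, 24] -> [42, 22] and [1, 24]
    Split: [42, 22] -> [42] and [22]
    Merge: [42] + [22] -> [22, 42]
    Split: [1, 24] -> [1] and [24]
    Merge: [1] + [24] -> [1, 24]
  Merge: [22, 42] + [1, 24] -> [1, 22, 24, 42]
Merge: [6, 35, 36, 48] + [1, 22, 24, 42] -> [1, 6, 22, 24, 35, 36, 42, 48]

Final sorted array: [1, 6, 22, 24, 35, 36, 42, 48]

The merge sort proceeds by recursively splitting the array and merging sorted halves.
After all merges, the sorted array is [1, 6, 22, 24, 35, 36, 42, 48].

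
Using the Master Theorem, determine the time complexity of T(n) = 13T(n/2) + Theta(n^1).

Master Theorem for T(n) = 13T(n/2) + O(n^1):

a = 13, b = 2, c = 1
log_b(a) = log_2(13) = 3.7004

Case 1: c = 1 < log_2(13) = 3.7004
T(n) = O(n^(log_2 13))

For T(n) = 13T(n/2) + O(n^1): log_2(13) = 3.7004. This is Case 1 of the Master Theorem (c < log_b(a), work dominated by leaves), giving O(n^(log_2 13)).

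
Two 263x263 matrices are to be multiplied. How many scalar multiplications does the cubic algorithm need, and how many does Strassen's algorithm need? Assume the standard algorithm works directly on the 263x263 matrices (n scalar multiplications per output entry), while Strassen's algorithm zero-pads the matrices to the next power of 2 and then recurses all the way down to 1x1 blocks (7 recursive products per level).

Matrix multiplication for 263x263 matrices:

Strassen's algorithm requires power-of-2 dimensions. Pad 263x263 to 512x512 (next power of 2).

Standard algorithm: 263^3 = 18191447 multiplications
Strassen's algorithm: 7^(log2(512)) = 7^9 = 40353607 multiplications
Difference: 18191447 - 40353607 = -22162160 (Strassen uses MORE here due to padding overhead — for small or just-over-power-of-2 n, padding can outweigh the per-level savings)

Standard: 18191447 multiplications (263^3). Strassen: 40353607 multiplications (7^9, after padding to 512x512). Strassen reduces 8 recursive multiplications to 7 at each level.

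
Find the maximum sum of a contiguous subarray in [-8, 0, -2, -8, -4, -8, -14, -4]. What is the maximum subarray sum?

Using Kadane's algorithm on [-8, 0, -2, -8, -4, -8, -14, -4]:

Scanning through the array:
Position 1 (value 0): max_ending_here = 0, max_so_far = 0
Position 2 (value -2): max_ending_here = -2, max_so_far = 0
Position 3 (value -8): max_ending_here = -8, max_so_far = 0
Position 4 (value -4): max_ending_here = -4, max_so_far = 0
Position 5 (value -8): max_ending_here = -8, max_so_far = 0
Position 6 (value -14): max_ending_here = -14, max_so_far = 0
Position 7 (value -4): max_ending_here = -4, max_so_far = 0

Maximum subarray: [0]
Maximum sum: 0

The maximum subarray is [0] with sum 0. This subarray runs from index 1 to index 1.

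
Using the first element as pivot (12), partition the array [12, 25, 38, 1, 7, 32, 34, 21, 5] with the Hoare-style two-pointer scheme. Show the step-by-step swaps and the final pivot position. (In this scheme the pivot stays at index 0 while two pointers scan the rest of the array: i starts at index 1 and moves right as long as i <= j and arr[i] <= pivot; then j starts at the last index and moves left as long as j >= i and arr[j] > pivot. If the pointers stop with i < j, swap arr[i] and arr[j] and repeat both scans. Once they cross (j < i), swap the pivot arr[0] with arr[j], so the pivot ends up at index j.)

Hoare-style two-pointer partition with pivot = 12:

Initial array: [12, 25, 38, 1, 7, 32, 34, 21, 5]

Pointers start at i = 1, j = 8.
i stops at index 1 (arr[1]=25 > 12), j stops at index 8 (arr[8]=5 <= 12): swap arr[1] and arr[8], array becomes [12, 5, 38, 1, 7, 32, 34, 21, 25]
i stops at index 2 (arr[2]=38 > 12), j stops at index 4 (arr[4]=7 <= 12): swap arr[2] and arr[4], array becomes [12, 5, 7, 1, 38, 32, 34, 21, 25]
i ends at 4, j ends at 3: the pointers have crossed (j < i), so scanning stops.

Swap pivot arr[0] with arr[3] to place pivot at position 3: [1, 5, 7, 12, 38, 32, 34, 21, 25]
Pivot position: 3

After partitioning with pivot 12, the array becomes [1, 5, 7, 12, 38, 32, 34, 21, 25]. The pivot is placed at index 3. All elements to the left of the pivot are <= 12, and all elements to the right are > 12.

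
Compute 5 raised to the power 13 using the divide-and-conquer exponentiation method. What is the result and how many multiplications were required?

Computing 5^13 by squaring (build up from 5^1; each line after the first costs one multiplication):

5^1 = 5
5^2 = (5^1)^2 = 5^2 = 25
5^3 = 5 * 5^2 = 5 * 25 = 125
5^6 = (5^3)^2 = 125^2 = 15625
5^12 = (5^6)^2 = 15625^2 = 244140625
5^13 = 5 * 5^12 = 5 * 244140625 = 1220703125

Result: 1220703125
Multiplications needed: 5 (5 lines after 5^1)

5^13 = 1220703125. Using exponentiation by squaring, this requires 5 multiplications. The key idea: if the exponent is even, square the half-power; if odd, multiply by the base once.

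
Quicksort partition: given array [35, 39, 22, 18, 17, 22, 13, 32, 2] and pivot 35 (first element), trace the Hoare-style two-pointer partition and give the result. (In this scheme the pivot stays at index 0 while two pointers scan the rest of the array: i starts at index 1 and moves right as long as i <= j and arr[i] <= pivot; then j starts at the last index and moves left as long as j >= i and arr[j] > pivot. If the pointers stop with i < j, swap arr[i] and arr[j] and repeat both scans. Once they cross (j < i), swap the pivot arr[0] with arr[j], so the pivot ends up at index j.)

Hoare-style two-pointer partition with pivot = 35:

Initial array: [35, 39, 22, 18, 17, 22, 13, 32, 2]

Pointers start at i = 1, j = 8.
i stops at index 1 (arr[1]=39 > 35), j stops at index 8 (arr[8]=2 <= 35): swap arr[1] and arr[8], array becomes [35, 2, 22, 18, 17, 22, 13, 32, 39]
i ends at 8, j ends at 7: the pointers have crossed (j < i), so scanning stops.

Swap pivot arr[0] with arr[7] to place pivot at position 7: [32, 2, 22, 18, 17, 22, 13, 35, 39]
Pivot position: 7

After partitioning with pivot 35, the array becomes [32, 2, 22, 18, 17, 22, 13, 35, 39]. The pivot is placed at index 7. All elements to the left of the pivot are <= 35, and all elements to the right are > 35.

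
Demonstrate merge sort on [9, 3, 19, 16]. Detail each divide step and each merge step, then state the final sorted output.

Merge sort trace:

Split: [9, 3, 19, 16] -> [9, 3] and [19, 16]
  Split: [9, 3] -> [9] and [3]
  Merge: [9] + [3] -> [3, 9]
  Split: [19, 16] -> [19] and [16]
  Merge: [19] + [16] -> [16, 19]
Merge: [3, 9] + [16, 19] -> [3, 9, 16, 19]

Final sorted array: [3, 9, 16, 19]

The merge sort proceeds by recursively splitting the array and merging sorted halves.
After all merges, the sorted array is [3, 9, 16, 19].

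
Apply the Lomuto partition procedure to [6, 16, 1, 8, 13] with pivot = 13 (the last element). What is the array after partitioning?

Lomuto partition with pivot = 13:

Initial array: [6, 16, 1, 8, 13]

arr[0]=6 <= 13: swap with position 0, array becomes [6, 16, 1, 8, 13]
arr[1]=16 > 13: no swap
arr[2]=1 <= 13: swap with position 1, array becomes [6, 1, 16, 8, 13]
arr[3]=8 <= 13: swap with position 2, array becomes [6, 1, 8, 16, 13]

Place pivot at position 3: [6, 1, 8, 13, 16]
Pivot position: 3

After partitioning with pivot 13, the array becomes [6, 1, 8, 13, 16]. The pivot is placed at index 3. All elements to the left of the pivot are <= 13, and all elements to the right are > 13.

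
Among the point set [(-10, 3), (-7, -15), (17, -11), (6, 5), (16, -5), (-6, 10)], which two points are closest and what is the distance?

Computing all pairwise distances among 6 points:

d((-10, 3), (-7, -15)) = 18.2483
d((-10, 3), (17, -11)) = 30.4138
d((-10, 3), (6, 5)) = 16.1245
d((-10, 3), (16, -5)) = 27.2029
d((-10, 3), (-6, 10)) = 8.0623
d((-7, -15), (17, -11)) = 24.3311
d((-7, -15), (6, 5)) = 23.8537
d((-7, -15), (16, -5)) = 25.0799
d((-7, -15), (-6, 10)) = 25.02
d((17, -11), (6, 5)) = 19.4165
d((17, -11), (16, -5)) = 6.0828 <-- minimum
d((17, -11), (-6, 10)) = 31.1448
d((6, 5), (16, -5)) = 14.1421
d((6, 5), (-6, 10)) = 13.0
d((16, -5), (-6, 10)) = 26.6271

Closest pair: (17, -11) and (16, -5) with distance 6.0828

The closest pair is (17, -11) and (16, -5) with Euclidean distance 6.0828. For 6 points, brute-force pairwise comparison is shown above. For large n, the divide-and-conquer algorithm (sort by x, recurse on halves, check the dividing strip) achieves O(n log n).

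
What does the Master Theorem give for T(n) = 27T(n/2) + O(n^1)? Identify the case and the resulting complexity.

Master Theorem for T(n) = 27T(n/2) + O(n^1):

a = 27, b = 2, c = 1
log_b(a) = log_2(27) = 4.7549

Case 1: c = 1 < log_2(27) = 4.7549
T(n) = O(n^(log_2 27))

For T(n) = 27T(n/2) + O(n^1): log_2(27) = 4.7549. This is Case 1 of the Master Theorem (c < log_b(a), work dominated by leaves), giving O(n^(log_2 27)).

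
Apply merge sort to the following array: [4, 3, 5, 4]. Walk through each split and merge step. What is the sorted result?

Merge sort trace:

Split: [4, 3, 5, 4] -> [4, 3] and [5, 4]
  Split: [4, 3] -> [4] and [3]
  Merge: [4] + [3] -> [3, 4]
  Split: [5, 4] -> [5] and [4]
  Merge: [5] + [4] -> [4, 5]
Merge: [3, 4] + [4, 5] -> [3, 4, 4, 5]

Final sorted array: [3, 4, 4, 5]

The merge sort proceeds by recursively splitting the array and merging sorted halves.
After all merges, the sorted array is [3, 4, 4, 5].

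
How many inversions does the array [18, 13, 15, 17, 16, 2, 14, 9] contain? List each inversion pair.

Finding inversions in [18, 13, 15, 17, 16, 2, 14, 9]:

(0, 1): arr[0]=18 > arr[1]=13
(0, 2): arr[0]=18 > arr[2]=15
(0, 3): arr[0]=18 > arr[3]=17
(0, 4): arr[0]=18 > arr[4]=16
(0, 5): arr[0]=18 > arr[5]=2
(0, 6): arr[0]=18 > arr[6]=14
(0, 7): arr[0]=18 > arr[7]=9
(1, 5): arr[1]=13 > arr[5]=2
(1, 7): arr[1]=13 > arr[7]=9
(2, 5): arr[2]=15 > arr[5]=2
(2, 6): arr[2]=15 > arr[6]=14
(2, 7): arr[2]=15 > arr[7]=9
(3, 4): arr[3]=17 > arr[4]=16
(3, 5): arr[3]=17 > arr[5]=2
(3, 6): arr[3]=17 > arr[6]=14
(3, 7): arr[3]=17 > arr[7]=9
(4, 5): arr[4]=16 > arr[5]=2
(4, 6): arr[4]=16 > arr[6]=14
(4, 7): arr[4]=16 > arr[7]=9
(6, 7): arr[6]=14 > arr[7]=9

Total inversions: 20

The array has 20 inversion(s): (0,1), (0,2), (0,3), (0,4), (0,5), (0,6), (0,7), (1,5), (1,7), (2,5), (2,6), (2,7), (3,4), (3,5), (3,6), (3,7), (4,5), (4,6), (4,7), (6,7). Each pair (i,j) satisfies i < j and arr[i] > arr[j].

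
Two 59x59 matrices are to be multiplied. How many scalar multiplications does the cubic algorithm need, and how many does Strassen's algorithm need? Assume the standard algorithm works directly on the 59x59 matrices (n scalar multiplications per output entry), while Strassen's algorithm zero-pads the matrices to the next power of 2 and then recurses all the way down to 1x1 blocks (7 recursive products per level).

Matrix multiplication for 59x59 matrices:

Strassen's algorithm requires power-of-2 dimensions. Pad 59x59 to 64x64 (next power of 2).

Standard algorithm: 59^3 = 205379 multiplications
Strassen's algorithm: 7^(log2(64)) = 7^6 = 117649 multiplications
Savings: 205379 - 117649 = 87730 multiplications

Standard: 205379 multiplications (59^3). Strassen: 117649 multiplications (7^6, after padding to 64x64). Strassen reduces 8 recursive multiplications to 7 at each level.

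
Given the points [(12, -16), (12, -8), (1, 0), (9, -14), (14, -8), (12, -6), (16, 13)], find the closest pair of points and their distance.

Computing all pairwise distances among 7 points:

d((12, -16), (12, -8)) = 8.0
d((12, -16), (1, 0)) = 19.4165
d((12, -16), (9, -14)) = 3.6056
d((12, -16), (14, -8)) = 8.2462
d((12, -16), (12, -6)) = 10.0
d((12, -16), (16, 13)) = 29.2746
d((12, -8), (1, 0)) = 13.6015
d((12, -8), (9, -14)) = 6.7082
d((12, -8), (14, -8)) = 2.0 <-- minimum
d((12, -8), (12, -6)) = 2.0 <-- minimum
d((12, -8), (16, 13)) = 21.3776
d((1, 0), (9, -14)) = 16.1245
d((1, 0), (14, -8)) = 15.2643
d((1, 0), (12, -6)) = 12.53
d((1, 0), (16, 13)) = 19.8494
d((9, -14), (14, -8)) = 7.8102
d((9, -14), (12, -6)) = 8.544
d((9, -14), (16, 13)) = 27.8927
d((14, -8), (12, -6)) = 2.8284
d((14, -8), (16, 13)) = 21.095
d((12, -6), (16, 13)) = 19.4165

Minimum distance: 2.0 (tie among 2 pairs: (12, -8) and (14, -8); (12, -8) and (12, -6))

The minimum Euclidean distance is 2.0. There is a tie: 2 pairs achieve this minimum — (12, -8) and (14, -8); (12, -8) and (12, -6). Any of these is a valid closest pair. For 7 points, brute-force pairwise comparison is shown above. For large n, the divide-and-conquer algorithm (sort by x, recurse on halves, check the dividing strip) achieves O(n log n).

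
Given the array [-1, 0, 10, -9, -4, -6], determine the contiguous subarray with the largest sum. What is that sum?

Using Kadane's algorithm on [-1, 0, 10, -9, -4, -6]:

Scanning through the array:
Position 1 (value 0): max_ending_here = 0, max_so_far = 0
Position 2 (value 10): max_ending_here = 10, max_so_far = 10
Position 3 (value -9): max_ending_here = 1, max_so_far = 10
Position 4 (value -4): max_ending_here = -3, max_so_far = 10
Position 5 (value -6): max_ending_here = -6, max_so_far = 10

Maximum subarray: [0, 10]
Maximum sum: 10

The maximum subarray is [0, 10] with sum 10. This subarray runs from index 1 to index 2.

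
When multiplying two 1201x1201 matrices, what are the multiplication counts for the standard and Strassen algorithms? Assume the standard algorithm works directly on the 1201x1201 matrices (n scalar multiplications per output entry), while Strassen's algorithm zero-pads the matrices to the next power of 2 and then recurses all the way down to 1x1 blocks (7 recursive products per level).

Matrix multiplication for 1201x1201 matrices:

Strassen's algorithm requires power-of-2 dimensions. Pad 1201x1201 to 2048x2048 (next power of 2).

Standard algorithm: 1201^3 = 1732323601 multiplications
Strassen's algorithm: 7^(log2(2048)) = 7^11 = 1977326743 multiplications
Difference: 1732323601 - 1977326743 = -245003142 (Strassen uses MORE here due to padding overhead — for small or just-over-power-of-2 n, padding can outweigh the per-level savings)

Standard: 1732323601 multiplications (1201^3). Strassen: 1977326743 multiplications (7^11, after padding to 2048x2048). Strassen reduces 8 recursive multiplications to 7 at each level.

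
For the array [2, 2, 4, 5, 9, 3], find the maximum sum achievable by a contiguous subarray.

Using Kadane's algorithm on [2, 2, 4, 5, 9, 3]:

Scanning through the array:
Position 1 (value 2): max_ending_here = 4, max_so_far = 4
Position 2 (value 4): max_ending_here = 8, max_so_far = 8
Position 3 (value 5): max_ending_here = 13, max_so_far = 13
Position 4 (value 9): max_ending_here = 22, max_so_far = 22
Position 5 (value 3): max_ending_here = 25, max_so_far = 25

Maximum subarray: [2, 2, 4, 5, 9, 3]
Maximum sum: 25

The maximum subarray is [2, 2, 4, 5, 9, 3] with sum 25. This subarray runs from index 0 to index 5.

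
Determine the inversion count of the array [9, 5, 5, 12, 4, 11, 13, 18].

Finding inversions in [9, 5, 5, 12, 4, 11, 13, 18]:

(0, 1): arr[0]=9 > arr[1]=5
(0, 2): arr[0]=9 > arr[2]=5
(0, 4): arr[0]=9 > arr[4]=4
(1, 4): arr[1]=5 > arr[4]=4
(2, 4): arr[2]=5 > arr[4]=4
(3, 4): arr[3]=12 > arr[4]=4
(3, 5): arr[3]=12 > arr[5]=11

Total inversions: 7

The array has 7 inversion(s): (0,1), (0,2), (0,4), (1,4), (2,4), (3,4), (3,5). Each pair (i,j) satisfies i < j and arr[i] > arr[j].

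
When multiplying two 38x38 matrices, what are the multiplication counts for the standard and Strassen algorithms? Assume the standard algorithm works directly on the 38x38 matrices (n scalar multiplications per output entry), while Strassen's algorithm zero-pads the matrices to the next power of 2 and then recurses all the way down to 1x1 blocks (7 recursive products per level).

Matrix multiplication for 38x38 matrices:

Strassen's algorithm requires power-of-2 dimensions. Pad 38x38 to 64x64 (next power of 2).

Standard algorithm: 38^3 = 54872 multiplications
Strassen's algorithm: 7^(log2(64)) = 7^6 = 117649 multiplications
Difference: 54872 - 117649 = -62777 (Strassen uses MORE here due to padding overhead — for small or just-over-power-of-2 n, padding can outweigh the per-level savings)

Standard: 54872 multiplications (38^3). Strassen: 117649 multiplications (7^6, after padding to 64x64). Strassen reduces 8 recursive multiplications to 7 at each level.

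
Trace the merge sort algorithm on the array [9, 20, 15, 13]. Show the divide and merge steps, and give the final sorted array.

Merge sort trace:

Split: [9, 20, 15, 13] -> [9, 20] and [15, 13]
  Split: [9, 20] -> [9] and [20]
  Merge: [9] + [20] -> [9, 20]
  Split: [15, 13] -> [15] and [13]
  Merge: [15] + [13] -> [13, 15]
Merge: [9, 20] + [13, 15] -> [9, 13, 15, 20]

Final sorted array: [9, 13, 15, 20]

The merge sort proceeds by recursively splitting the array and merging sorted halves.
After all merges, the sorted array is [9, 13, 15, 20].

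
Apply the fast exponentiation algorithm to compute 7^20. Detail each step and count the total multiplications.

Computing 7^20 by squaring (build up from 7^1; each line after the first costs one multiplication):

7^1 = 7
7^2 = (7^1)^2 = 7^2 = 49
7^4 = (7^2)^2 = 49^2 = 2401
7^5 = 7 * 7^4 = 7 * 2401 = 16807
7^10 = (7^5)^2 = 16807^2 = 282475249
7^20 = (7^10)^2 = 282475249^2 = 79792266297612001

Result: 79792266297612001
Multiplications needed: 5 (5 lines after 7^1)

7^20 = 79792266297612001. Using exponentiation by squaring, this requires 5 multiplications. The key idea: if the exponent is even, square the half-power; if odd, multiply by the base once.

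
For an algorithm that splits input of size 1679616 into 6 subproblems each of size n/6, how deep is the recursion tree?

For divide and conquer with division factor 6:

Problem sizes at each level:
Level 0: 1679616
Level 1: 279936
Level 2: 46656
Level 3: 7776
Level 4: 1296
Level 5: 216
Level 6: 36
Level 7: 6
Level 8: 1

The root is level 0 and the size-1 base case is level 8 (the tree spans levels 0 through 8, i.e. 9 levels counting the root), so the depth is the number of divisions: log_6(1679616) = 8

The recursion tree depth is log_6(1679616) = 8. At each level, the problem size is divided by 6, so it takes 8 divisions to reduce to a base case of size 1. The algorithm makes 6 recursive calls at each level.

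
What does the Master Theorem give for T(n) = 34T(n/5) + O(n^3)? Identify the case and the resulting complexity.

Master Theorem for T(n) = 34T(n/5) + O(n^3):

a = 34, b = 5, c = 3
log_b(a) = log_5(34) = 2.1911

Case 3: c = 3 > log_5(34) = 2.1911
T(n) = O(n^3) = O(n^3)

For T(n) = 34T(n/5) + O(n^3): log_5(34) = 2.1911. This is Case 3 of the Master Theorem (c > log_b(a), work dominated by root), giving O(n^3).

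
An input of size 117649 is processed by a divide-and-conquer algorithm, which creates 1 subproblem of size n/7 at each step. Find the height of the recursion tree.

For divide and conquer with division factor 7:

Problem sizes at each level:
Level 0: 117649
Level 1: 16807
Level 2: 2401
Level 3: 343
Level 4: 49
Level 5: 7
Level 6: 1

The root is level 0 and the size-1 base case is level 6 (the tree spans levels 0 through 6, i.e. 7 levels counting the root), so the depth is the number of divisions: log_7(117649) = 6

The recursion tree depth is log_7(117649) = 6. At each level, the problem size is divided by 7, so it takes 6 divisions to reduce to a base case of size 1. The algorithm makes 1 recursive call at each level.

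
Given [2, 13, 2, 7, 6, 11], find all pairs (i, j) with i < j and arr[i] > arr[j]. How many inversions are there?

Finding inversions in [2, 13, 2, 7, 6, 11]:

(1, 2): arr[1]=13 > arr[2]=2
(1, 3): arr[1]=13 > arr[3]=7
(1, 4): arr[1]=13 > arr[4]=6
(1, 5): arr[1]=13 > arr[5]=11
(3, 4): arr[3]=7 > arr[4]=6

Total inversions: 5

The array has 5 inversion(s): (1,2), (1,3), (1,4), (1,5), (3,4). Each pair (i,j) satisfies i < j and arr[i] > arr[j].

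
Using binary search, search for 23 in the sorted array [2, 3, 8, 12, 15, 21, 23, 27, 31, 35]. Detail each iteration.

Binary search for 23 in [2, 3, 8, 12, 15, 21, 23, 27, 31, 35]:

lo=0, hi=9, mid=4, arr[mid]=15 -> 15 < 23, search right half
lo=5, hi=9, mid=7, arr[mid]=27 -> 27 > 23, search left half
lo=5, hi=6, mid=5, arr[mid]=21 -> 21 < 23, search right half
lo=6, hi=6, mid=6, arr[mid]=23 -> Found target at index 6!

Binary search finds 23 at index 6 after 4 comparisons. The search repeatedly halves the search space by comparing with the middle element.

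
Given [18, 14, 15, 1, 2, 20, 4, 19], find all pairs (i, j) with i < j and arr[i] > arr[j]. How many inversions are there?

Finding inversions in [18, 14, 15, 1, 2, 20, 4, 19]:

(0, 1): arr[0]=18 > arr[1]=14
(0, 2): arr[0]=18 > arr[2]=15
(0, 3): arr[0]=18 > arr[3]=1
(0, 4): arr[0]=18 > arr[4]=2
(0, 6): arr[0]=18 > arr[6]=4
(1, 3): arr[1]=14 > arr[3]=1
(1, 4): arr[1]=14 > arr[4]=2
(1, 6): arr[1]=14 > arr[6]=4
(2, 3): arr[2]=15 > arr[3]=1
(2, 4): arr[2]=15 > arr[4]=2
(2, 6): arr[2]=15 > arr[6]=4
(5, 6): arr[5]=20 > arr[6]=4
(5, 7): arr[5]=20 > arr[7]=19

Total inversions: 13

The array has 13 inversion(s): (0,1), (0,2), (0,3), (0,4), (0,6), (1,3), (1,4), (1,6), (2,3), (2,4), (2,6), (5,6), (5,7). Each pair (i,j) satisfies i < j and arr[i] > arr[j].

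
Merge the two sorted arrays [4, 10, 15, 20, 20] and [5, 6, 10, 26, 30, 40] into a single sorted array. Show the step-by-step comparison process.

Merging process:

Compare 4 vs 5: take 4 from left. Merged: [4]
Compare 10 vs 5: take 5 from right. Merged: [4, 5]
Compare 10 vs 6: take 6 from right. Merged: [4, 5, 6]
Compare 10 vs 10: take 10 from left. Merged: [4, 5, 6, 10]
Compare 15 vs 10: take 10 from right. Merged: [4, 5, 6, 10, 10]
Compare 15 vs 26: take 15 from left. Merged: [4, 5, 6, 10, 10, 15]
Compare 20 vs 26: take 20 from left. Merged: [4, 5, 6, 10, 10, 15, 20]
Compare 20 vs 26: take 20 from left. Merged: [4, 5, 6, 10, 10, 15, 20, 20]
Append remaining from right: [26, 30, 40]. Merged: [4, 5, 6, 10, 10, 15, 20, 20, 26, 30, 40]

Final merged array: [4, 5, 6, 10, 10, 15, 20, 20, 26, 30, 40]
Total comparisons: 8

The merged array is [4, 5, 6, 10, 10, 15, 20, 20, 26, 30, 40], requiring 8 comparisons. The merge step runs in O(n) time where n is the total number of elements.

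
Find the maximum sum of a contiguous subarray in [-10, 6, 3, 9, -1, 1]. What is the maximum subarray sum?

Using Kadane's algorithm on [-10, 6, 3, 9, -1, 1]:

Scanning through the array:
Position 1 (value 6): max_ending_here = 6, max_so_far = 6
Position 2 (value 3): max_ending_here = 9, max_so_far = 9
Position 3 (value 9): max_ending_here = 18, max_so_far = 18
Position 4 (value -1): max_ending_here = 17, max_so_far = 18
Position 5 (value 1): max_ending_here = 18, max_so_far = 18

Maximum subarray: [6, 3, 9]
Maximum sum: 18

The maximum subarray is [6, 3, 9] with sum 18. This subarray runs from index 1 to index 3.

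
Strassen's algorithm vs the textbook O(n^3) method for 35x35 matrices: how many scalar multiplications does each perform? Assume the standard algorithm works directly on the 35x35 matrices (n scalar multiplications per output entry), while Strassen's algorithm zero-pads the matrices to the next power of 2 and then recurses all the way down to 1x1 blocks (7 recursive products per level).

Matrix multiplication for 35x35 matrices:

Strassen's algorithm requires power-of-2 dimensions. Pad 35x35 to 64x64 (next power of 2).

Standard algorithm: 35^3 = 42875 multiplications
Strassen's algorithm: 7^(log2(64)) = 7^6 = 117649 multiplications
Difference: 42875 - 117649 = -74774 (Strassen uses MORE here due to padding overhead — for small or just-over-power-of-2 n, padding can outweigh the per-level savings)

Standard: 42875 multiplications (35^3). Strassen: 117649 multiplications (7^6, after padding to 64x64). Strassen reduces 8 recursive multiplications to 7 at each level.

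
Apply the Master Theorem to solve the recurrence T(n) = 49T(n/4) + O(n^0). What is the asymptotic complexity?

Master Theorem for T(n) = 49T(n/4) + O(n^0):

a = 49, b = 4, c = 0
log_b(a) = log_4(49) = 2.8074

Case 1: c = 0 < log_4(49) = 2.8074
T(n) = O(n^(log_4 49))

For T(n) = 49T(n/4) + O(n^0): log_4(49) = 2.8074. This is Case 1 of the Master Theorem (c < log_b(a), work dominated by leaves), giving O(n^(log_4 49)).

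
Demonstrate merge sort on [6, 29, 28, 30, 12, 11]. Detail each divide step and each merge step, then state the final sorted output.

Merge sort trace:

Split: [6, 29, 28, 30, 12, 11] -> [6, 29, 28] and [30, 12, 11]
  Split: [6, 29, 28] -> [6] and [29, 28]
    Split: [29, 28] -> [29] and [28]
    Merge: [29] + [28] -> [28, 29]
  Merge: [6] + [28, 29] -> [6, 28, 29]
  Split: [30, 12, 11] -> [30] and [12, 11]
    Split: [12, 11] -> [12] and [11]
    Merge: [12] + [11] -> [11, 12]
  Merge: [30] + [11, 12] -> [11, 12, 30]
Merge: [6, 28, 29] + [11, 12, 30] -> [6, 11, 12, 28, 29, 30]

Final sorted array: [6, 11, 12, 28, 29, 30]

The merge sort proceeds by recursively splitting the array and merging sorted halves.
After all merges, the sorted array is [6, 11, 12, 28, 29, 30].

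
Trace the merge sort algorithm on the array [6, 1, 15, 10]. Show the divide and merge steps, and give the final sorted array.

Merge sort trace:

Split: [6, 1, 15, 10] -> [6, 1] and [15, 10]
  Split: [6, 1] -> [6] and [1]
  Merge: [6] + [1] -> [1, 6]
  Split: [15, 10] -> [15] and [10]
  Merge: [15] + [10] -> [10, 15]
Merge: [1, 6] + [10, 15] -> [1, 6, 10, 15]

Final sorted array: [1, 6, 10, 15]

The merge sort proceeds by recursively splitting the array and merging sorted halves.
After all merges, the sorted array is [1, 6, 10, 15].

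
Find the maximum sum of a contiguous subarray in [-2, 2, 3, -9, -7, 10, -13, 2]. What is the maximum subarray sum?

Using Kadane's algorithm on [-2, 2, 3, -9, -7, 10, -13, 2]:

Scanning through the array:
Position 1 (value 2): max_ending_here = 2, max_so_far = 2
Position 2 (value 3): max_ending_here = 5, max_so_far = 5
Position 3 (value -9): max_ending_here = -4, max_so_far = 5
Position 4 (value -7): max_ending_here = -7, max_so_far = 5
Position 5 (value 10): max_ending_here = 10, max_so_far = 10
Position 6 (value -13): max_ending_here = -3, max_so_far = 10
Position 7 (value 2): max_ending_here = 2, max_so_far = 10

Maximum subarray: [10]
Maximum sum: 10

The maximum subarray is [10] with sum 10. This subarray runs from index 5 to index 5.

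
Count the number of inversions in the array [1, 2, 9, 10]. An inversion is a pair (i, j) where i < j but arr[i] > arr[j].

Finding inversions in [1, 2, 9, 10]:


Total inversions: 0

The array has 0 inversions. It is already sorted.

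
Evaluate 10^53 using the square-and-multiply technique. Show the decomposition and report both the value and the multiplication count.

Computing 10^53 by squaring (build up from 10^1; each line after the first costs one multiplication):

10^1 = 10
10^2 = (10^1)^2 = 10^2 = 100
10^3 = 10 * 10^2 = 10 * 100 = 1000
10^6 = (10^3)^2 = 1000^2 = 1000000
10^12 = (10^6)^2 = 1000000^2 = 1000000000000
10^13 = 10 * 10^12 = 10 * 1000000000000 = 10000000000000
10^26 = (10^13)^2 = 10000000000000^2 = 100000000000000000000000000
10^52 = (10^26)^2 = 100000000000000000000000000^2 = 10000000000000000000000000000000000000000000000000000
10^53 = 10 * 10^52 = 10 * 10000000000000000000000000000000000000000000000000000 = 100000000000000000000000000000000000000000000000000000

Result: 100000000000000000000000000000000000000000000000000000
Multiplications needed: 8 (8 lines after 10^1)

10^53 = 100000000000000000000000000000000000000000000000000000. Using exponentiation by squaring, this requires 8 multiplications. The key idea: if the exponent is even, square the half-power; if odd, multiply by the base once.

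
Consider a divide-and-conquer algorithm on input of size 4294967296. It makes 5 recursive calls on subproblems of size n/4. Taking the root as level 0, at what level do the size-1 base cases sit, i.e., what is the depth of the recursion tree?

For divide and conquer with division factor 4:

Problem sizes at each level:
Level 0: 4294967296
Level 1: 1073741824
Level 2: 268435456
Level 3: 67108864
Level 4: 16777216
Level 5: 4194304
Level 6: 1048576
Level 7: 262144
Level 8: 65536
Level 9: 16384
Level 10: 4096
Level 11: 1024
Level 12: 256
Level 13: 64
Level 14: 16
Level 15: 4
Level 16: 1

The root is level 0 and the size-1 base case is level 16 (the tree spans levels 0 through 16, i.e. 17 levels counting the root), so the depth is the number of divisions: log_4(4294967296) = 16

The recursion tree depth is log_4(4294967296) = 16. At each level, the problem size is divided by 4, so it takes 16 divisions to reduce to a base case of size 1. The algorithm makes 5 recursive calls at each level.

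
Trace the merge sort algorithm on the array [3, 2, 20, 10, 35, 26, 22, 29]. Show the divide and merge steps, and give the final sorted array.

Merge sort trace:

Split: [3, 2, 20, 10, 35, 26, 22, 29] -> [3, 2, 20, 10] and [35, 26, 22, 29]
  Split: [3, 2, 20, 10] -> [3, 2] and [20, 10]
    Split: [3, 2] -> [3] and [2]
    Merge: [3] + [2] -> [2, 3]
    Split: [20, 10] -> [20] and [10]
    Merge: [20] + [10] -> [10, 20]
  Merge: [2, 3] + [10, 20] -> [2, 3, 10, 20]
  Split: [35, 26, 22, 29] -> [35, 26] and [22, 29]
    Split: [35, 26] -> [35] and [26]
    Merge: [35] + [26] -> [26, 35]
    Split: [22, 29] -> [22] and [29]
    Merge: [22] + [29] -> [22, 29]
  Merge: [26, 35] + [22, 29] -> [22, 26, 29, 35]
Merge: [2, 3, 10, 20] + [22, 26, 29, 35] -> [2, 3, 10, 20, 22, 26, 29, 35]

Final sorted array: [2, 3, 10, 20, 22, 26, 29, 35]

The merge sort proceeds by recursively splitting the array and merging sorted halves.
After all merges, the sorted array is [2, 3, 10, 20, 22, 26, 29, 35].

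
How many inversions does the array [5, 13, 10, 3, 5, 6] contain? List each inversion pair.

Finding inversions in [5, 13, 10, 3, 5, 6]:

(0, 3): arr[0]=5 > arr[3]=3
(1, 2): arr[1]=13 > arr[2]=10
(1, 3): arr[1]=13 > arr[3]=3
(1, 4): arr[1]=13 > arr[4]=5
(1, 5): arr[1]=13 > arr[5]=6
(2, 3): arr[2]=10 > arr[3]=3
(2, 4): arr[2]=10 > arr[4]=5
(2, 5): arr[2]=10 > arr[5]=6

Total inversions: 8

The array has 8 inversion(s): (0,3), (1,2), (1,3), (1,4), (1,5), (2,3), (2,4), (2,5). Each pair (i,j) satisfies i < j and arr[i] > arr[j].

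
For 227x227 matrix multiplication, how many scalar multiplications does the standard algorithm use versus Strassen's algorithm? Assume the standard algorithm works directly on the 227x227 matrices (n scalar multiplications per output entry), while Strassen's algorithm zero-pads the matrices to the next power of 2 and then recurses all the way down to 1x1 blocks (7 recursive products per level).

Matrix multiplication for 227x227 matrices:

Strassen's algorithm requires power-of-2 dimensions. Pad 227x227 to 256x256 (next power of 2).

Standard algorithm: 227^3 = 11697083 multiplications
Strassen's algorithm: 7^(log2(256)) = 7^8 = 5764801 multiplications
Savings: 11697083 - 5764801 = 5932282 multiplications

Standard: 11697083 multiplications (227^3). Strassen: 5764801 multiplications (7^8, after padding to 256x256). Strassen reduces 8 recursive multiplications to 7 at each level.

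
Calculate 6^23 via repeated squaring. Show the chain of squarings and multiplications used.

Computing 6^23 by squaring (build up from 6^1; each line after the first costs one multiplication):

6^1 = 6
6^2 = (6^1)^2 = 6^2 = 36
6^4 = (6^2)^2 = 36^2 = 1296
6^5 = 6 * 6^4 = 6 * 1296 = 7776
6^10 = (6^5)^2 = 7776^2 = 60466176
6^11 = 6 * 6^10 = 6 * 60466176 = 362797056
6^22 = (6^11)^2 = 362797056^2 = 131621703842267136
6^23 = 6 * 6^22 = 6 * 131621703842267136 = 789730223053602816

Result: 789730223053602816
Multiplications needed: 7 (7 lines after 6^1)

6^23 = 789730223053602816. Using exponentiation by squaring, this requires 7 multiplications. The key idea: if the exponent is even, square the half-power; if odd, multiply by the base once.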